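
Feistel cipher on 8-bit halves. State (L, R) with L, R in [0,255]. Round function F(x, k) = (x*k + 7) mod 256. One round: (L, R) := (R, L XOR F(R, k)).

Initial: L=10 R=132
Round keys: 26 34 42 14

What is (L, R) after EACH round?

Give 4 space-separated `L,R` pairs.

Answer: 132,101 101,245 245,92 92,250

Derivation:
Round 1 (k=26): L=132 R=101
Round 2 (k=34): L=101 R=245
Round 3 (k=42): L=245 R=92
Round 4 (k=14): L=92 R=250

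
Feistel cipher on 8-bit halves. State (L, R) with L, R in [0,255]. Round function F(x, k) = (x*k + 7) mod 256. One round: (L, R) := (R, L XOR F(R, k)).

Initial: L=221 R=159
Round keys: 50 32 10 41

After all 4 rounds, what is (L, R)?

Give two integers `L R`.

Answer: 63 134

Derivation:
Round 1 (k=50): L=159 R=200
Round 2 (k=32): L=200 R=152
Round 3 (k=10): L=152 R=63
Round 4 (k=41): L=63 R=134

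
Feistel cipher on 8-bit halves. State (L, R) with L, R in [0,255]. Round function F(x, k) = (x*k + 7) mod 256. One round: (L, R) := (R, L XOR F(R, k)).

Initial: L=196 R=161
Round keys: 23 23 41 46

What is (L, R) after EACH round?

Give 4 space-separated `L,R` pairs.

Round 1 (k=23): L=161 R=186
Round 2 (k=23): L=186 R=28
Round 3 (k=41): L=28 R=57
Round 4 (k=46): L=57 R=89

Answer: 161,186 186,28 28,57 57,89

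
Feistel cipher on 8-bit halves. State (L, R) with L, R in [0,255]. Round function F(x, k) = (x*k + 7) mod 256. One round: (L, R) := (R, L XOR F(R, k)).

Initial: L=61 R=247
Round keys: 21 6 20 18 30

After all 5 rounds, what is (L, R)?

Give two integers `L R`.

Answer: 177 77

Derivation:
Round 1 (k=21): L=247 R=119
Round 2 (k=6): L=119 R=38
Round 3 (k=20): L=38 R=136
Round 4 (k=18): L=136 R=177
Round 5 (k=30): L=177 R=77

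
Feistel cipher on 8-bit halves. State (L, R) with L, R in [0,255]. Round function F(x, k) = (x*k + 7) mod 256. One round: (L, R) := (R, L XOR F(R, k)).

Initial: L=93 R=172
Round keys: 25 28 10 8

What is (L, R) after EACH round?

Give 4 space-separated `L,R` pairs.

Round 1 (k=25): L=172 R=142
Round 2 (k=28): L=142 R=35
Round 3 (k=10): L=35 R=235
Round 4 (k=8): L=235 R=124

Answer: 172,142 142,35 35,235 235,124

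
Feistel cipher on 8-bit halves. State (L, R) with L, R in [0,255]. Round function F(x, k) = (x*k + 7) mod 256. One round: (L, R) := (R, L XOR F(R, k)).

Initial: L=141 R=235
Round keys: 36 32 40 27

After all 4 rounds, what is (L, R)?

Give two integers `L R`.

Round 1 (k=36): L=235 R=158
Round 2 (k=32): L=158 R=44
Round 3 (k=40): L=44 R=121
Round 4 (k=27): L=121 R=230

Answer: 121 230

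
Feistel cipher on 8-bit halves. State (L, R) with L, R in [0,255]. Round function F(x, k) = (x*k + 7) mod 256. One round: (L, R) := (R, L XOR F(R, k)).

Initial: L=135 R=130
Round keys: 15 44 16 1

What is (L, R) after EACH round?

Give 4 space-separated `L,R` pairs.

Answer: 130,34 34,93 93,245 245,161

Derivation:
Round 1 (k=15): L=130 R=34
Round 2 (k=44): L=34 R=93
Round 3 (k=16): L=93 R=245
Round 4 (k=1): L=245 R=161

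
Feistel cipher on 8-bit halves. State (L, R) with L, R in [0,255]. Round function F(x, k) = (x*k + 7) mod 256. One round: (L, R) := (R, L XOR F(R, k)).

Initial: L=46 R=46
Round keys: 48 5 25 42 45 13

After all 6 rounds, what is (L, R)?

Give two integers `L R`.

Round 1 (k=48): L=46 R=137
Round 2 (k=5): L=137 R=154
Round 3 (k=25): L=154 R=152
Round 4 (k=42): L=152 R=109
Round 5 (k=45): L=109 R=168
Round 6 (k=13): L=168 R=226

Answer: 168 226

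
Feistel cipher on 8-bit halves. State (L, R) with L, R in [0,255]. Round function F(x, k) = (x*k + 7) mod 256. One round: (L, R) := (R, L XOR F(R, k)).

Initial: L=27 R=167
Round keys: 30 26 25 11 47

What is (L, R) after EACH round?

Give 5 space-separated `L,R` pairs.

Answer: 167,130 130,156 156,193 193,206 206,24

Derivation:
Round 1 (k=30): L=167 R=130
Round 2 (k=26): L=130 R=156
Round 3 (k=25): L=156 R=193
Round 4 (k=11): L=193 R=206
Round 5 (k=47): L=206 R=24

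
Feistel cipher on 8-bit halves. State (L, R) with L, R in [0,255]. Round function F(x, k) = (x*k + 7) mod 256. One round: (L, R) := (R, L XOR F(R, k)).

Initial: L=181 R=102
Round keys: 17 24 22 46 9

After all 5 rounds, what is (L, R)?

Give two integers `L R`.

Round 1 (k=17): L=102 R=120
Round 2 (k=24): L=120 R=33
Round 3 (k=22): L=33 R=165
Round 4 (k=46): L=165 R=140
Round 5 (k=9): L=140 R=86

Answer: 140 86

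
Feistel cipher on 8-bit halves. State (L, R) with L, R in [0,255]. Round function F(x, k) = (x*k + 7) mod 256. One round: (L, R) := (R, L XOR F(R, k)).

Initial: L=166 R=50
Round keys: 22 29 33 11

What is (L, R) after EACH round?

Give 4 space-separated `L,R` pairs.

Answer: 50,245 245,250 250,180 180,57

Derivation:
Round 1 (k=22): L=50 R=245
Round 2 (k=29): L=245 R=250
Round 3 (k=33): L=250 R=180
Round 4 (k=11): L=180 R=57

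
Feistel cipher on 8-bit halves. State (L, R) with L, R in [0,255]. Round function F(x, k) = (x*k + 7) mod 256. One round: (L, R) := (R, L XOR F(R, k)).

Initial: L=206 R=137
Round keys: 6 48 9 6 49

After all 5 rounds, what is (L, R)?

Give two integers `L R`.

Answer: 117 138

Derivation:
Round 1 (k=6): L=137 R=243
Round 2 (k=48): L=243 R=30
Round 3 (k=9): L=30 R=230
Round 4 (k=6): L=230 R=117
Round 5 (k=49): L=117 R=138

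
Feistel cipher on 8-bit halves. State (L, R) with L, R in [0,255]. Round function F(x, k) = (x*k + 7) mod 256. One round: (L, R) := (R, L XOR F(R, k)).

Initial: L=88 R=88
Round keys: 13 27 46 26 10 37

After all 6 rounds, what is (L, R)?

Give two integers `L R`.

Answer: 93 147

Derivation:
Round 1 (k=13): L=88 R=39
Round 2 (k=27): L=39 R=124
Round 3 (k=46): L=124 R=104
Round 4 (k=26): L=104 R=235
Round 5 (k=10): L=235 R=93
Round 6 (k=37): L=93 R=147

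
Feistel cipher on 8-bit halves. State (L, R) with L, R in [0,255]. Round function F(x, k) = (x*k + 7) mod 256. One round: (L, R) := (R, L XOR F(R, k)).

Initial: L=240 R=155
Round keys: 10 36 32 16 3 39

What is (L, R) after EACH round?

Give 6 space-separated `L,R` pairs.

Round 1 (k=10): L=155 R=229
Round 2 (k=36): L=229 R=160
Round 3 (k=32): L=160 R=226
Round 4 (k=16): L=226 R=135
Round 5 (k=3): L=135 R=126
Round 6 (k=39): L=126 R=190

Answer: 155,229 229,160 160,226 226,135 135,126 126,190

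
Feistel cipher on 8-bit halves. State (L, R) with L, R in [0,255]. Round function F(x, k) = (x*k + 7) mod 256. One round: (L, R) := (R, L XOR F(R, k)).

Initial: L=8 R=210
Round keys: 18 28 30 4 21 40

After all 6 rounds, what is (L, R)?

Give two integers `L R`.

Answer: 67 169

Derivation:
Round 1 (k=18): L=210 R=195
Round 2 (k=28): L=195 R=137
Round 3 (k=30): L=137 R=214
Round 4 (k=4): L=214 R=214
Round 5 (k=21): L=214 R=67
Round 6 (k=40): L=67 R=169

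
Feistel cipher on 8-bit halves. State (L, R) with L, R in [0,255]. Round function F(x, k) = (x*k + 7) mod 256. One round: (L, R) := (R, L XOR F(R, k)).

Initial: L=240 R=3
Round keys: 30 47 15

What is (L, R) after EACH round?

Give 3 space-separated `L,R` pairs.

Answer: 3,145 145,165 165,35

Derivation:
Round 1 (k=30): L=3 R=145
Round 2 (k=47): L=145 R=165
Round 3 (k=15): L=165 R=35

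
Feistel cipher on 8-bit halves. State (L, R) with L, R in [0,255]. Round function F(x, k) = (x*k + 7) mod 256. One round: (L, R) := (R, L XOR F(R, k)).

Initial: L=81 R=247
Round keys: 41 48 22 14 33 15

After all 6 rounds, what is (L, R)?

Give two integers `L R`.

Round 1 (k=41): L=247 R=199
Round 2 (k=48): L=199 R=160
Round 3 (k=22): L=160 R=0
Round 4 (k=14): L=0 R=167
Round 5 (k=33): L=167 R=142
Round 6 (k=15): L=142 R=254

Answer: 142 254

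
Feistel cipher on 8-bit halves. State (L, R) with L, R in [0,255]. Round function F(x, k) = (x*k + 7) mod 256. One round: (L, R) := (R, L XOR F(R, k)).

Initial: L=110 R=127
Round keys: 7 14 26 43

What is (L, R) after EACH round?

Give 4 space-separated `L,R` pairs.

Round 1 (k=7): L=127 R=238
Round 2 (k=14): L=238 R=116
Round 3 (k=26): L=116 R=33
Round 4 (k=43): L=33 R=230

Answer: 127,238 238,116 116,33 33,230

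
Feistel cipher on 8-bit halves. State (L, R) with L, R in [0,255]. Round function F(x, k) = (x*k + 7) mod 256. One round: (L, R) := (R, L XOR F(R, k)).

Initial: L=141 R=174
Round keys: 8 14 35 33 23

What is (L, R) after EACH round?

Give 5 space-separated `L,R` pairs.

Round 1 (k=8): L=174 R=250
Round 2 (k=14): L=250 R=29
Round 3 (k=35): L=29 R=4
Round 4 (k=33): L=4 R=150
Round 5 (k=23): L=150 R=133

Answer: 174,250 250,29 29,4 4,150 150,133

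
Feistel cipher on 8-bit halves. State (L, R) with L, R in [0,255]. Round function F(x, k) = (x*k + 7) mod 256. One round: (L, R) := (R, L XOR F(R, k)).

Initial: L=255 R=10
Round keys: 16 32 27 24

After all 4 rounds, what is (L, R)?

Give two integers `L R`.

Answer: 62 218

Derivation:
Round 1 (k=16): L=10 R=88
Round 2 (k=32): L=88 R=13
Round 3 (k=27): L=13 R=62
Round 4 (k=24): L=62 R=218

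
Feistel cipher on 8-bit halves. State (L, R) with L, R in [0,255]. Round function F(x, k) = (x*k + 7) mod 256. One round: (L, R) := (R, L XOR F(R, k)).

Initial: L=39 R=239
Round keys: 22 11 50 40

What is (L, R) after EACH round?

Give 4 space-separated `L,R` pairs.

Round 1 (k=22): L=239 R=182
Round 2 (k=11): L=182 R=54
Round 3 (k=50): L=54 R=37
Round 4 (k=40): L=37 R=249

Answer: 239,182 182,54 54,37 37,249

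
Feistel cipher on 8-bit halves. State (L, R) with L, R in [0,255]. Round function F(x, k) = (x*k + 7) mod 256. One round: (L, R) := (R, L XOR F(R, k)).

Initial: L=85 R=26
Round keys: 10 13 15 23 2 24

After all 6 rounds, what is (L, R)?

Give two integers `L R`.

Answer: 221 177

Derivation:
Round 1 (k=10): L=26 R=94
Round 2 (k=13): L=94 R=215
Round 3 (k=15): L=215 R=254
Round 4 (k=23): L=254 R=14
Round 5 (k=2): L=14 R=221
Round 6 (k=24): L=221 R=177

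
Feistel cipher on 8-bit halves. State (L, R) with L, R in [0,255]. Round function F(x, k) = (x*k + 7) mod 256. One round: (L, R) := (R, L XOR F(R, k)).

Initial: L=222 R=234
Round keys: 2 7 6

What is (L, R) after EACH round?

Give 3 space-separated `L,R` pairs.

Answer: 234,5 5,192 192,130

Derivation:
Round 1 (k=2): L=234 R=5
Round 2 (k=7): L=5 R=192
Round 3 (k=6): L=192 R=130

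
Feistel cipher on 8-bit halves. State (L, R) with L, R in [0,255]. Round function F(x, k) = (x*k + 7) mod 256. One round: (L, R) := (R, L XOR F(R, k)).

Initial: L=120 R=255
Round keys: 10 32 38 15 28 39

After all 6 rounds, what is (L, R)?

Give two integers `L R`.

Round 1 (k=10): L=255 R=133
Round 2 (k=32): L=133 R=88
Round 3 (k=38): L=88 R=146
Round 4 (k=15): L=146 R=205
Round 5 (k=28): L=205 R=225
Round 6 (k=39): L=225 R=131

Answer: 225 131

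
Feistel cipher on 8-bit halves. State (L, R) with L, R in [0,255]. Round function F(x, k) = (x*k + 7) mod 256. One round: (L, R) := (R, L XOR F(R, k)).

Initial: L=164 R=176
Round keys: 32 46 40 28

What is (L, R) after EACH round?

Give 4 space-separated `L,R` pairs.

Round 1 (k=32): L=176 R=163
Round 2 (k=46): L=163 R=225
Round 3 (k=40): L=225 R=140
Round 4 (k=28): L=140 R=182

Answer: 176,163 163,225 225,140 140,182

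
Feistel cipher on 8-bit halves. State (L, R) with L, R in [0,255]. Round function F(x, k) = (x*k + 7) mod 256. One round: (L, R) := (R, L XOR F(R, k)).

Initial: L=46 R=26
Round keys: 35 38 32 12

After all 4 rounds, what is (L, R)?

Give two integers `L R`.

Answer: 220 132

Derivation:
Round 1 (k=35): L=26 R=187
Round 2 (k=38): L=187 R=211
Round 3 (k=32): L=211 R=220
Round 4 (k=12): L=220 R=132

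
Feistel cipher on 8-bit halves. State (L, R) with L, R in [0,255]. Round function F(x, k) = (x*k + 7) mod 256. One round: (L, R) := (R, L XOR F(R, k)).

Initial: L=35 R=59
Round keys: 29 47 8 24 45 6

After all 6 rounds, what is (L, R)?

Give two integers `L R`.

Round 1 (k=29): L=59 R=149
Round 2 (k=47): L=149 R=89
Round 3 (k=8): L=89 R=90
Round 4 (k=24): L=90 R=46
Round 5 (k=45): L=46 R=71
Round 6 (k=6): L=71 R=159

Answer: 71 159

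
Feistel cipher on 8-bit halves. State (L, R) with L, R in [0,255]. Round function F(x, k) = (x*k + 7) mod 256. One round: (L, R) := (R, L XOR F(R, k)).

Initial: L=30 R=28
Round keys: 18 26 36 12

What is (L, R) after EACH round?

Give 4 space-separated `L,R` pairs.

Answer: 28,225 225,253 253,122 122,66

Derivation:
Round 1 (k=18): L=28 R=225
Round 2 (k=26): L=225 R=253
Round 3 (k=36): L=253 R=122
Round 4 (k=12): L=122 R=66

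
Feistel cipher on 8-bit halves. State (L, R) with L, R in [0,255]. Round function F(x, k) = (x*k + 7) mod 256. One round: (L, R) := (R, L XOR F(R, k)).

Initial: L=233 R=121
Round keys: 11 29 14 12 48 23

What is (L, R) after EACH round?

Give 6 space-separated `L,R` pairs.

Answer: 121,211 211,151 151,154 154,168 168,29 29,10

Derivation:
Round 1 (k=11): L=121 R=211
Round 2 (k=29): L=211 R=151
Round 3 (k=14): L=151 R=154
Round 4 (k=12): L=154 R=168
Round 5 (k=48): L=168 R=29
Round 6 (k=23): L=29 R=10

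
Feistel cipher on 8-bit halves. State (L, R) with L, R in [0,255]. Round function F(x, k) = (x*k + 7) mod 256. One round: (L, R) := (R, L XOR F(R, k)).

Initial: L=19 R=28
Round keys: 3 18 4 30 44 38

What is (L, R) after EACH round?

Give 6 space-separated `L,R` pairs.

Round 1 (k=3): L=28 R=72
Round 2 (k=18): L=72 R=11
Round 3 (k=4): L=11 R=123
Round 4 (k=30): L=123 R=122
Round 5 (k=44): L=122 R=132
Round 6 (k=38): L=132 R=229

Answer: 28,72 72,11 11,123 123,122 122,132 132,229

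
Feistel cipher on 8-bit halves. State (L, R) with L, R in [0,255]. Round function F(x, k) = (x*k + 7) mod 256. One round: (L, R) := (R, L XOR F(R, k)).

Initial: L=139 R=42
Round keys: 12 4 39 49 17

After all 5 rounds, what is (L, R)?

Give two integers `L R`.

Round 1 (k=12): L=42 R=116
Round 2 (k=4): L=116 R=253
Round 3 (k=39): L=253 R=230
Round 4 (k=49): L=230 R=240
Round 5 (k=17): L=240 R=17

Answer: 240 17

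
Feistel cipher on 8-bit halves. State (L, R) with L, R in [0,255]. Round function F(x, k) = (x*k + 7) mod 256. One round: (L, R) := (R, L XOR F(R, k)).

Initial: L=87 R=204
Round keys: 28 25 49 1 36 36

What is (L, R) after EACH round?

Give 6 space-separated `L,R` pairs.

Round 1 (k=28): L=204 R=0
Round 2 (k=25): L=0 R=203
Round 3 (k=49): L=203 R=226
Round 4 (k=1): L=226 R=34
Round 5 (k=36): L=34 R=45
Round 6 (k=36): L=45 R=121

Answer: 204,0 0,203 203,226 226,34 34,45 45,121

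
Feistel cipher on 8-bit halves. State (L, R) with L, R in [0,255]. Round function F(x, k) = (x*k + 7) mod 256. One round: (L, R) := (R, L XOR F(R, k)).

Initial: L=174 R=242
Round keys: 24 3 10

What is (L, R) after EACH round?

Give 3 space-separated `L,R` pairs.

Round 1 (k=24): L=242 R=25
Round 2 (k=3): L=25 R=160
Round 3 (k=10): L=160 R=94

Answer: 242,25 25,160 160,94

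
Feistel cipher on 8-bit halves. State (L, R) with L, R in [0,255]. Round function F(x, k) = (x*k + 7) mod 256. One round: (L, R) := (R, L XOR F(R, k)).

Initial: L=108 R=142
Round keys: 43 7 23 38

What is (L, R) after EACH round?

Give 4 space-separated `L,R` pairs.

Round 1 (k=43): L=142 R=141
Round 2 (k=7): L=141 R=108
Round 3 (k=23): L=108 R=54
Round 4 (k=38): L=54 R=103

Answer: 142,141 141,108 108,54 54,103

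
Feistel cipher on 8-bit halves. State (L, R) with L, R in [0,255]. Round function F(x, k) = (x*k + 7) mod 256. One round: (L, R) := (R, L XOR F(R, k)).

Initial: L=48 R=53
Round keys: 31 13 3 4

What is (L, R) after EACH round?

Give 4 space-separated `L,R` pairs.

Answer: 53,66 66,84 84,65 65,95

Derivation:
Round 1 (k=31): L=53 R=66
Round 2 (k=13): L=66 R=84
Round 3 (k=3): L=84 R=65
Round 4 (k=4): L=65 R=95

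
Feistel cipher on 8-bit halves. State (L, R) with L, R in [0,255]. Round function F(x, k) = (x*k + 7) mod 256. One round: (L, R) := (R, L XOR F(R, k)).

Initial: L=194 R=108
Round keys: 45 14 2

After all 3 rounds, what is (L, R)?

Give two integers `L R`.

Round 1 (k=45): L=108 R=193
Round 2 (k=14): L=193 R=249
Round 3 (k=2): L=249 R=56

Answer: 249 56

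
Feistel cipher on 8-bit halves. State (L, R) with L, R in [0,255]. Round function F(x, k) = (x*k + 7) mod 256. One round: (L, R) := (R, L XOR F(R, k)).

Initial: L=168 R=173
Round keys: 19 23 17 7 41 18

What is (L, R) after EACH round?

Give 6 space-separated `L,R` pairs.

Round 1 (k=19): L=173 R=118
Round 2 (k=23): L=118 R=12
Round 3 (k=17): L=12 R=165
Round 4 (k=7): L=165 R=134
Round 5 (k=41): L=134 R=216
Round 6 (k=18): L=216 R=177

Answer: 173,118 118,12 12,165 165,134 134,216 216,177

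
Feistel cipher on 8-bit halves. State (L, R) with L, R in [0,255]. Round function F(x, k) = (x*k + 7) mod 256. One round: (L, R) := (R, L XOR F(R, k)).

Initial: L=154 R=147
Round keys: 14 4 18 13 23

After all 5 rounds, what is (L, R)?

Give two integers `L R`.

Answer: 195 64

Derivation:
Round 1 (k=14): L=147 R=139
Round 2 (k=4): L=139 R=160
Round 3 (k=18): L=160 R=204
Round 4 (k=13): L=204 R=195
Round 5 (k=23): L=195 R=64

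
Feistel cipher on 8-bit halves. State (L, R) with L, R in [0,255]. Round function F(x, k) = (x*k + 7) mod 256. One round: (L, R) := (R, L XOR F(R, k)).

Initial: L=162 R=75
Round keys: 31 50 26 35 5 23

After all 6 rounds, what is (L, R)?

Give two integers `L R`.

Round 1 (k=31): L=75 R=190
Round 2 (k=50): L=190 R=104
Round 3 (k=26): L=104 R=41
Round 4 (k=35): L=41 R=202
Round 5 (k=5): L=202 R=208
Round 6 (k=23): L=208 R=125

Answer: 208 125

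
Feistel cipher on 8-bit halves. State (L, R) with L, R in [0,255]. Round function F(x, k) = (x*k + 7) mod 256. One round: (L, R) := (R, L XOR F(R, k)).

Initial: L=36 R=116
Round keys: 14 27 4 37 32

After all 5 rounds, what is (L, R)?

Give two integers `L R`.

Answer: 151 75

Derivation:
Round 1 (k=14): L=116 R=123
Round 2 (k=27): L=123 R=116
Round 3 (k=4): L=116 R=172
Round 4 (k=37): L=172 R=151
Round 5 (k=32): L=151 R=75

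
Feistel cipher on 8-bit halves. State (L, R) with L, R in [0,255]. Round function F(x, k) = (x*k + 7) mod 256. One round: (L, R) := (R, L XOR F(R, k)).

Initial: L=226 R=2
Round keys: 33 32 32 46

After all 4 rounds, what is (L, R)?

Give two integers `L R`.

Answer: 12 74

Derivation:
Round 1 (k=33): L=2 R=171
Round 2 (k=32): L=171 R=101
Round 3 (k=32): L=101 R=12
Round 4 (k=46): L=12 R=74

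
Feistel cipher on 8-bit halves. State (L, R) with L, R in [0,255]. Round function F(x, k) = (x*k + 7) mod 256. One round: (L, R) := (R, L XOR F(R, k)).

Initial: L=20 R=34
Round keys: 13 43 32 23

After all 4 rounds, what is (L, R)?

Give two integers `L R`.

Round 1 (k=13): L=34 R=213
Round 2 (k=43): L=213 R=236
Round 3 (k=32): L=236 R=82
Round 4 (k=23): L=82 R=137

Answer: 82 137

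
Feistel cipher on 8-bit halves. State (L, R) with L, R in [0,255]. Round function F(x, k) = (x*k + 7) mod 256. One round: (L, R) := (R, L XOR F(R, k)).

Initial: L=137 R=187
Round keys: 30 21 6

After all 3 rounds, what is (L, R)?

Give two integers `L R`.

Round 1 (k=30): L=187 R=120
Round 2 (k=21): L=120 R=100
Round 3 (k=6): L=100 R=39

Answer: 100 39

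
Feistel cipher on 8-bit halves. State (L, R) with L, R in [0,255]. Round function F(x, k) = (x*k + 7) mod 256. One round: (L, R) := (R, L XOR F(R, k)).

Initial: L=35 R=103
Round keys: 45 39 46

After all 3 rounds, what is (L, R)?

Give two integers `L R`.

Round 1 (k=45): L=103 R=1
Round 2 (k=39): L=1 R=73
Round 3 (k=46): L=73 R=36

Answer: 73 36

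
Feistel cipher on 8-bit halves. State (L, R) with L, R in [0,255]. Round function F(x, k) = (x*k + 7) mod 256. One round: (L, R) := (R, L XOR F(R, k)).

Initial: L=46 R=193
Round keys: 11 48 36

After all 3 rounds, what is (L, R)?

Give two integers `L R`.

Answer: 134 163

Derivation:
Round 1 (k=11): L=193 R=124
Round 2 (k=48): L=124 R=134
Round 3 (k=36): L=134 R=163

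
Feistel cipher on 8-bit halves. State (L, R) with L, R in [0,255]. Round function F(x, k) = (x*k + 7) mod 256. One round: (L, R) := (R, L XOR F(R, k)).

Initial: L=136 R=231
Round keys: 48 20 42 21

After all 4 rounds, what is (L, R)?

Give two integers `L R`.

Answer: 144 67

Derivation:
Round 1 (k=48): L=231 R=223
Round 2 (k=20): L=223 R=148
Round 3 (k=42): L=148 R=144
Round 4 (k=21): L=144 R=67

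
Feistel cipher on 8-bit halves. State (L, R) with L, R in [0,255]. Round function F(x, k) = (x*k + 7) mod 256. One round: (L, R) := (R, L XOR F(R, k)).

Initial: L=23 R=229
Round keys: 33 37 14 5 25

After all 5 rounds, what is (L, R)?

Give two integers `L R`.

Round 1 (k=33): L=229 R=155
Round 2 (k=37): L=155 R=139
Round 3 (k=14): L=139 R=58
Round 4 (k=5): L=58 R=162
Round 5 (k=25): L=162 R=227

Answer: 162 227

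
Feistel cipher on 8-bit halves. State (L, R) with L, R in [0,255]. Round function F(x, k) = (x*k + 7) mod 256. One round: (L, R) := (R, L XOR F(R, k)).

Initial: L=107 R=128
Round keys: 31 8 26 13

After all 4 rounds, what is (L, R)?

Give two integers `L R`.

Round 1 (k=31): L=128 R=236
Round 2 (k=8): L=236 R=231
Round 3 (k=26): L=231 R=145
Round 4 (k=13): L=145 R=131

Answer: 145 131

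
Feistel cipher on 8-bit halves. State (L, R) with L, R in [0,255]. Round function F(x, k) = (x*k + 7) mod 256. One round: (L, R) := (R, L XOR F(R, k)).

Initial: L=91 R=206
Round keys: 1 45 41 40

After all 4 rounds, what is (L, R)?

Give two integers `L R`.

Answer: 188 84

Derivation:
Round 1 (k=1): L=206 R=142
Round 2 (k=45): L=142 R=51
Round 3 (k=41): L=51 R=188
Round 4 (k=40): L=188 R=84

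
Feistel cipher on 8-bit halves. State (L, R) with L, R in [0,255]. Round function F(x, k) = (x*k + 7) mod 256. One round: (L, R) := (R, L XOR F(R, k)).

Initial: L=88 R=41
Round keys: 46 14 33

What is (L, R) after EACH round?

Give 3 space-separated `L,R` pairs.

Answer: 41,61 61,116 116,198

Derivation:
Round 1 (k=46): L=41 R=61
Round 2 (k=14): L=61 R=116
Round 3 (k=33): L=116 R=198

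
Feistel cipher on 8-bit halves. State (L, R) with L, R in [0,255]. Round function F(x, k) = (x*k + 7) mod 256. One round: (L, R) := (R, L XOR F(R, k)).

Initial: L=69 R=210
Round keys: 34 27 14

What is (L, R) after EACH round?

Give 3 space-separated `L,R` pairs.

Round 1 (k=34): L=210 R=174
Round 2 (k=27): L=174 R=179
Round 3 (k=14): L=179 R=127

Answer: 210,174 174,179 179,127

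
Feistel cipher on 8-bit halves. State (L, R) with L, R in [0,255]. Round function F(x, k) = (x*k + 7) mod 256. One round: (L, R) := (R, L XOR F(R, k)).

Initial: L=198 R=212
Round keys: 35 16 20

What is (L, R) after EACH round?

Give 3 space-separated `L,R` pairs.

Round 1 (k=35): L=212 R=197
Round 2 (k=16): L=197 R=131
Round 3 (k=20): L=131 R=134

Answer: 212,197 197,131 131,134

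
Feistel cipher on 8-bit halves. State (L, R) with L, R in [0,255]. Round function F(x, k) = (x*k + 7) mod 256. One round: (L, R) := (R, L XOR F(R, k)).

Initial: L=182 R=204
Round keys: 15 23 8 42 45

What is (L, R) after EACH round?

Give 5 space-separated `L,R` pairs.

Answer: 204,77 77,62 62,186 186,181 181,98

Derivation:
Round 1 (k=15): L=204 R=77
Round 2 (k=23): L=77 R=62
Round 3 (k=8): L=62 R=186
Round 4 (k=42): L=186 R=181
Round 5 (k=45): L=181 R=98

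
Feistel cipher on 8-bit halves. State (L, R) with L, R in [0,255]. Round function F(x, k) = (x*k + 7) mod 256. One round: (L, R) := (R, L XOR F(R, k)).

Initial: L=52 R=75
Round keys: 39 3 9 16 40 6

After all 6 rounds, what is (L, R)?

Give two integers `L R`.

Answer: 140 244

Derivation:
Round 1 (k=39): L=75 R=64
Round 2 (k=3): L=64 R=140
Round 3 (k=9): L=140 R=179
Round 4 (k=16): L=179 R=187
Round 5 (k=40): L=187 R=140
Round 6 (k=6): L=140 R=244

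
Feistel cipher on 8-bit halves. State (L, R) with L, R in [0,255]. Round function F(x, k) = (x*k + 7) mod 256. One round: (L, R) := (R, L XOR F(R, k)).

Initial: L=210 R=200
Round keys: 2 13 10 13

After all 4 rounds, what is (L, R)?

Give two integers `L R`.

Answer: 194 161

Derivation:
Round 1 (k=2): L=200 R=69
Round 2 (k=13): L=69 R=64
Round 3 (k=10): L=64 R=194
Round 4 (k=13): L=194 R=161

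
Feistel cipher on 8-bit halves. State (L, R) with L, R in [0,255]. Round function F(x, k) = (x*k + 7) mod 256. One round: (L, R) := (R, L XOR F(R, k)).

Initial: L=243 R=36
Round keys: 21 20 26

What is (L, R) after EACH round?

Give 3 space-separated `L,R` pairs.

Answer: 36,8 8,131 131,93

Derivation:
Round 1 (k=21): L=36 R=8
Round 2 (k=20): L=8 R=131
Round 3 (k=26): L=131 R=93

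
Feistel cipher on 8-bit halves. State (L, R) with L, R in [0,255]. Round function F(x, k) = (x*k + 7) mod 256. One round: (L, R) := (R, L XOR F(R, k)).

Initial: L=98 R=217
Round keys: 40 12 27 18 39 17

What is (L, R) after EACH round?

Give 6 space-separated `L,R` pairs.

Round 1 (k=40): L=217 R=141
Round 2 (k=12): L=141 R=122
Round 3 (k=27): L=122 R=104
Round 4 (k=18): L=104 R=45
Round 5 (k=39): L=45 R=138
Round 6 (k=17): L=138 R=28

Answer: 217,141 141,122 122,104 104,45 45,138 138,28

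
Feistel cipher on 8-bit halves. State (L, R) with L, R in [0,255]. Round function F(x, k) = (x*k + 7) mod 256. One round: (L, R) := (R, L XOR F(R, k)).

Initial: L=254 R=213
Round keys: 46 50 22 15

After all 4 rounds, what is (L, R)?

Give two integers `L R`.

Answer: 196 171

Derivation:
Round 1 (k=46): L=213 R=179
Round 2 (k=50): L=179 R=40
Round 3 (k=22): L=40 R=196
Round 4 (k=15): L=196 R=171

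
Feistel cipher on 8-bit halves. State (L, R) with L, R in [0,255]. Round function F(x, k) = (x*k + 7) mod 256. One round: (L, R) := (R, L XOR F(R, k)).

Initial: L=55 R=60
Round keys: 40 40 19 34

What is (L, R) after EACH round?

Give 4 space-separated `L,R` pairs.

Round 1 (k=40): L=60 R=80
Round 2 (k=40): L=80 R=187
Round 3 (k=19): L=187 R=184
Round 4 (k=34): L=184 R=204

Answer: 60,80 80,187 187,184 184,204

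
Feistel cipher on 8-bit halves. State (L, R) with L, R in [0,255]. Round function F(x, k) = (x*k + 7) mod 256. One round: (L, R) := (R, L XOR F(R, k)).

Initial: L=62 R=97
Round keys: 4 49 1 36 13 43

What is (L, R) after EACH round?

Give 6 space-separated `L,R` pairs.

Answer: 97,181 181,205 205,97 97,102 102,84 84,69

Derivation:
Round 1 (k=4): L=97 R=181
Round 2 (k=49): L=181 R=205
Round 3 (k=1): L=205 R=97
Round 4 (k=36): L=97 R=102
Round 5 (k=13): L=102 R=84
Round 6 (k=43): L=84 R=69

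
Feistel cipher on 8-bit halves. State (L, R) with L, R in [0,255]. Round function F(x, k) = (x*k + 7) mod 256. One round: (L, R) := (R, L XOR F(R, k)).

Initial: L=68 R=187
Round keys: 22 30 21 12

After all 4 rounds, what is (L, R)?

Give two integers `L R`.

Answer: 72 49

Derivation:
Round 1 (k=22): L=187 R=93
Round 2 (k=30): L=93 R=86
Round 3 (k=21): L=86 R=72
Round 4 (k=12): L=72 R=49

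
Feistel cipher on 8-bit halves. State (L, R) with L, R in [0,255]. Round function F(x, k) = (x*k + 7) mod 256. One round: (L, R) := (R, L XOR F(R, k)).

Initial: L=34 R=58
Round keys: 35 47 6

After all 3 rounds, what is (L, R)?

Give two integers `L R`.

Round 1 (k=35): L=58 R=215
Round 2 (k=47): L=215 R=186
Round 3 (k=6): L=186 R=180

Answer: 186 180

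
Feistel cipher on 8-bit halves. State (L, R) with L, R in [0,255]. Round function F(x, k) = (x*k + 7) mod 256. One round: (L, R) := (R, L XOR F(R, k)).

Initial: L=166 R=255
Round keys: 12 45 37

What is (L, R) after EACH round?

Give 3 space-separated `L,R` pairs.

Answer: 255,93 93,159 159,95

Derivation:
Round 1 (k=12): L=255 R=93
Round 2 (k=45): L=93 R=159
Round 3 (k=37): L=159 R=95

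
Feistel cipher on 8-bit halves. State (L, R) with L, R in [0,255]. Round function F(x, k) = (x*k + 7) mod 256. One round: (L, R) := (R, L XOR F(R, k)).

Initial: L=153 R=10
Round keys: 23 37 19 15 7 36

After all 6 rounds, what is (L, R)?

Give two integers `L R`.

Answer: 97 211

Derivation:
Round 1 (k=23): L=10 R=116
Round 2 (k=37): L=116 R=193
Round 3 (k=19): L=193 R=46
Round 4 (k=15): L=46 R=120
Round 5 (k=7): L=120 R=97
Round 6 (k=36): L=97 R=211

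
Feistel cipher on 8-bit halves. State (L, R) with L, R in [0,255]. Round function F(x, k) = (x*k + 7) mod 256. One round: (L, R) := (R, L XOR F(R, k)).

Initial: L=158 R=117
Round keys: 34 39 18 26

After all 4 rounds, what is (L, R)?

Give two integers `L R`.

Round 1 (k=34): L=117 R=15
Round 2 (k=39): L=15 R=37
Round 3 (k=18): L=37 R=174
Round 4 (k=26): L=174 R=150

Answer: 174 150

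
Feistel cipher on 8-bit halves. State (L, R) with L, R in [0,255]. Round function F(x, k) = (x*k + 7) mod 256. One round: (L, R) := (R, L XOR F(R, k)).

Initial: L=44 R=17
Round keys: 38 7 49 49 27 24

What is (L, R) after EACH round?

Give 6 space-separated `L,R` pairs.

Answer: 17,161 161,127 127,247 247,49 49,197 197,78

Derivation:
Round 1 (k=38): L=17 R=161
Round 2 (k=7): L=161 R=127
Round 3 (k=49): L=127 R=247
Round 4 (k=49): L=247 R=49
Round 5 (k=27): L=49 R=197
Round 6 (k=24): L=197 R=78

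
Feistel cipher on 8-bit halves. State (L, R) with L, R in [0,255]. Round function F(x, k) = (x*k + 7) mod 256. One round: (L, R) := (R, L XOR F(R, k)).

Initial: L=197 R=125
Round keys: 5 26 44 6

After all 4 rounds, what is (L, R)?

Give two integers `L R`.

Answer: 10 7

Derivation:
Round 1 (k=5): L=125 R=189
Round 2 (k=26): L=189 R=68
Round 3 (k=44): L=68 R=10
Round 4 (k=6): L=10 R=7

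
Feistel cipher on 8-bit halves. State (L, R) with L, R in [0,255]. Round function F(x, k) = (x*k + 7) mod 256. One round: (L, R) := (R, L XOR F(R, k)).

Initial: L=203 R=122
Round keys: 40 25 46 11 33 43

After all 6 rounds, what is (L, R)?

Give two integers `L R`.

Answer: 83 27

Derivation:
Round 1 (k=40): L=122 R=220
Round 2 (k=25): L=220 R=249
Round 3 (k=46): L=249 R=25
Round 4 (k=11): L=25 R=227
Round 5 (k=33): L=227 R=83
Round 6 (k=43): L=83 R=27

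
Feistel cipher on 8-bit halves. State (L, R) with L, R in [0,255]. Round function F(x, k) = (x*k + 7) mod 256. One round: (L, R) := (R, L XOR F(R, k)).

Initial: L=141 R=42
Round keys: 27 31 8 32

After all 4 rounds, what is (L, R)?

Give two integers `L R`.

Answer: 215 194

Derivation:
Round 1 (k=27): L=42 R=248
Round 2 (k=31): L=248 R=37
Round 3 (k=8): L=37 R=215
Round 4 (k=32): L=215 R=194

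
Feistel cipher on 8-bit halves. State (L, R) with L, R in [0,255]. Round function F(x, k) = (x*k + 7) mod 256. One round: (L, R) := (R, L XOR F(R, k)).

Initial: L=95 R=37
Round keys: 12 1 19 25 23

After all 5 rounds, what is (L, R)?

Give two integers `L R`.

Round 1 (k=12): L=37 R=156
Round 2 (k=1): L=156 R=134
Round 3 (k=19): L=134 R=101
Round 4 (k=25): L=101 R=98
Round 5 (k=23): L=98 R=176

Answer: 98 176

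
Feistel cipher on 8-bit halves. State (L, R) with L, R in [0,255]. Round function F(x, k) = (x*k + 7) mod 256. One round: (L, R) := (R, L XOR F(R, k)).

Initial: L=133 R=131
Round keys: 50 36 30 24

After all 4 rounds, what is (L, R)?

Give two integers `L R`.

Round 1 (k=50): L=131 R=24
Round 2 (k=36): L=24 R=228
Round 3 (k=30): L=228 R=167
Round 4 (k=24): L=167 R=75

Answer: 167 75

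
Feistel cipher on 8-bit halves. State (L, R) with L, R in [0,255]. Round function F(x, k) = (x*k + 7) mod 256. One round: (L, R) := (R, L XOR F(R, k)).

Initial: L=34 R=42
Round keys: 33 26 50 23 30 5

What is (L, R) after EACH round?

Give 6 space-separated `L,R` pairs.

Answer: 42,83 83,95 95,198 198,142 142,109 109,166

Derivation:
Round 1 (k=33): L=42 R=83
Round 2 (k=26): L=83 R=95
Round 3 (k=50): L=95 R=198
Round 4 (k=23): L=198 R=142
Round 5 (k=30): L=142 R=109
Round 6 (k=5): L=109 R=166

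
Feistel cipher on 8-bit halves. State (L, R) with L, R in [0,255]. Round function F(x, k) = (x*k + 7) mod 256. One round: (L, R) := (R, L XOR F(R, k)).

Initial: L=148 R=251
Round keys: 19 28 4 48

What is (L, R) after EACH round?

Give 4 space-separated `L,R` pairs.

Answer: 251,60 60,108 108,139 139,123

Derivation:
Round 1 (k=19): L=251 R=60
Round 2 (k=28): L=60 R=108
Round 3 (k=4): L=108 R=139
Round 4 (k=48): L=139 R=123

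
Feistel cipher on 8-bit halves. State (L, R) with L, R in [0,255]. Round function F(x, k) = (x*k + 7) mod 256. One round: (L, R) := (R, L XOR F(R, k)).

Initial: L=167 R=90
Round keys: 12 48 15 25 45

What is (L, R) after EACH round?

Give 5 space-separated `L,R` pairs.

Round 1 (k=12): L=90 R=152
Round 2 (k=48): L=152 R=221
Round 3 (k=15): L=221 R=98
Round 4 (k=25): L=98 R=68
Round 5 (k=45): L=68 R=153

Answer: 90,152 152,221 221,98 98,68 68,153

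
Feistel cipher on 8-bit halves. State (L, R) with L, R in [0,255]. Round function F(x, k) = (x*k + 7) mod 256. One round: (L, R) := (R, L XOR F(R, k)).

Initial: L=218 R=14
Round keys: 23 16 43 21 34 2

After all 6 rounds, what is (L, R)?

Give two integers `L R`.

Answer: 168 170

Derivation:
Round 1 (k=23): L=14 R=147
Round 2 (k=16): L=147 R=57
Round 3 (k=43): L=57 R=9
Round 4 (k=21): L=9 R=253
Round 5 (k=34): L=253 R=168
Round 6 (k=2): L=168 R=170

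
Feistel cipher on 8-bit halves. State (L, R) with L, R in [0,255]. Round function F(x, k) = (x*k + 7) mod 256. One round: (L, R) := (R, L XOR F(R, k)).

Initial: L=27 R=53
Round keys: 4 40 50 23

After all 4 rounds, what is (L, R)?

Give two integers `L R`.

Answer: 11 54

Derivation:
Round 1 (k=4): L=53 R=192
Round 2 (k=40): L=192 R=50
Round 3 (k=50): L=50 R=11
Round 4 (k=23): L=11 R=54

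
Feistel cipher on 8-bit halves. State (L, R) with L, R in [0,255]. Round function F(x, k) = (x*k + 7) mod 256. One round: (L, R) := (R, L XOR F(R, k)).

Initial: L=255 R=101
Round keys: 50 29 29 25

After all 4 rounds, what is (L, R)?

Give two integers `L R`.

Answer: 241 248

Derivation:
Round 1 (k=50): L=101 R=62
Round 2 (k=29): L=62 R=104
Round 3 (k=29): L=104 R=241
Round 4 (k=25): L=241 R=248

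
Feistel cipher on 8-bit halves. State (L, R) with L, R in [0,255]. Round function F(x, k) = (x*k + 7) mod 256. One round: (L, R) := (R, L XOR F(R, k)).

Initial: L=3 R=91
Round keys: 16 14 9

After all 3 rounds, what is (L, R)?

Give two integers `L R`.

Round 1 (k=16): L=91 R=180
Round 2 (k=14): L=180 R=132
Round 3 (k=9): L=132 R=31

Answer: 132 31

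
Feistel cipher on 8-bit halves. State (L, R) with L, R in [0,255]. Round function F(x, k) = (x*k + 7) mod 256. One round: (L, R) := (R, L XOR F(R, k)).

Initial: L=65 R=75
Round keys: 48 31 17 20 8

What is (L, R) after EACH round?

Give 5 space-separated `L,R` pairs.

Round 1 (k=48): L=75 R=86
Round 2 (k=31): L=86 R=58
Round 3 (k=17): L=58 R=183
Round 4 (k=20): L=183 R=105
Round 5 (k=8): L=105 R=248

Answer: 75,86 86,58 58,183 183,105 105,248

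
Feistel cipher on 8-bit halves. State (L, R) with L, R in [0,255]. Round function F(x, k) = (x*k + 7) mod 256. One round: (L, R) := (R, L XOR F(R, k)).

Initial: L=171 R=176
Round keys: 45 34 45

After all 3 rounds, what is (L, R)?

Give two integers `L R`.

Round 1 (k=45): L=176 R=92
Round 2 (k=34): L=92 R=143
Round 3 (k=45): L=143 R=118

Answer: 143 118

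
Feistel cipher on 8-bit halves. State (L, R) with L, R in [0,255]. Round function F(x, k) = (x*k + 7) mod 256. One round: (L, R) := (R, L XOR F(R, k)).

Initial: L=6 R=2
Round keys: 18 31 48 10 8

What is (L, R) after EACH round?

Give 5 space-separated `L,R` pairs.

Round 1 (k=18): L=2 R=45
Round 2 (k=31): L=45 R=120
Round 3 (k=48): L=120 R=170
Round 4 (k=10): L=170 R=211
Round 5 (k=8): L=211 R=53

Answer: 2,45 45,120 120,170 170,211 211,53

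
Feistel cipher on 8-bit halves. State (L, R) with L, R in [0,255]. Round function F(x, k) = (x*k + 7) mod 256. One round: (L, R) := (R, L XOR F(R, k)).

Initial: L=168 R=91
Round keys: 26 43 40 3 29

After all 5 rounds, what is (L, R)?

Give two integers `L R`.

Round 1 (k=26): L=91 R=237
Round 2 (k=43): L=237 R=141
Round 3 (k=40): L=141 R=226
Round 4 (k=3): L=226 R=32
Round 5 (k=29): L=32 R=69

Answer: 32 69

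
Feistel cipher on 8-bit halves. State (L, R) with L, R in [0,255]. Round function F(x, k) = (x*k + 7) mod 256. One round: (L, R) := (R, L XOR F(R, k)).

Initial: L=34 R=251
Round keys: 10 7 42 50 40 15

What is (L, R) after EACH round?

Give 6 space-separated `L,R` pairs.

Round 1 (k=10): L=251 R=247
Round 2 (k=7): L=247 R=51
Round 3 (k=42): L=51 R=146
Round 4 (k=50): L=146 R=184
Round 5 (k=40): L=184 R=85
Round 6 (k=15): L=85 R=186

Answer: 251,247 247,51 51,146 146,184 184,85 85,186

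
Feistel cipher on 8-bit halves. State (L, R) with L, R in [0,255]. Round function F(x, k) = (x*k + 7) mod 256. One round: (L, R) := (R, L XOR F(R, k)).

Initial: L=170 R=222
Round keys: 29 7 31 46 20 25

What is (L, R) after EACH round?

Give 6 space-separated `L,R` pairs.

Answer: 222,135 135,102 102,230 230,61 61,45 45,81

Derivation:
Round 1 (k=29): L=222 R=135
Round 2 (k=7): L=135 R=102
Round 3 (k=31): L=102 R=230
Round 4 (k=46): L=230 R=61
Round 5 (k=20): L=61 R=45
Round 6 (k=25): L=45 R=81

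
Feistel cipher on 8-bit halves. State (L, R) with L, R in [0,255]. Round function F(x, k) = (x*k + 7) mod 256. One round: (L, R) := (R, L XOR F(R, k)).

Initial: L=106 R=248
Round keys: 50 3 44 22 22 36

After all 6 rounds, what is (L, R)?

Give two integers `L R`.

Answer: 7 54

Derivation:
Round 1 (k=50): L=248 R=29
Round 2 (k=3): L=29 R=166
Round 3 (k=44): L=166 R=146
Round 4 (k=22): L=146 R=53
Round 5 (k=22): L=53 R=7
Round 6 (k=36): L=7 R=54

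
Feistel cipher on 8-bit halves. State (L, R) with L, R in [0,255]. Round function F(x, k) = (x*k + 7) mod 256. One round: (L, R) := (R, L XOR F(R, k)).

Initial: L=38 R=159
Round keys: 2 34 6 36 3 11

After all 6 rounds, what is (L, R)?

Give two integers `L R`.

Answer: 182 44

Derivation:
Round 1 (k=2): L=159 R=99
Round 2 (k=34): L=99 R=178
Round 3 (k=6): L=178 R=80
Round 4 (k=36): L=80 R=245
Round 5 (k=3): L=245 R=182
Round 6 (k=11): L=182 R=44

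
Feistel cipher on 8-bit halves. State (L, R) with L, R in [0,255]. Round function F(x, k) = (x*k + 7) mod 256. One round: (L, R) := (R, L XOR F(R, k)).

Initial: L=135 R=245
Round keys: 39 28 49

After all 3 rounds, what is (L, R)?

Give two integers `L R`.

Answer: 198 48

Derivation:
Round 1 (k=39): L=245 R=221
Round 2 (k=28): L=221 R=198
Round 3 (k=49): L=198 R=48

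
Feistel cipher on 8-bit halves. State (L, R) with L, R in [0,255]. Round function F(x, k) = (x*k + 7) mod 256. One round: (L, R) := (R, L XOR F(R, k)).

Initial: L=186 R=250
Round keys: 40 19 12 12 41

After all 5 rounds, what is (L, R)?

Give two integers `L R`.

Answer: 27 64

Derivation:
Round 1 (k=40): L=250 R=173
Round 2 (k=19): L=173 R=36
Round 3 (k=12): L=36 R=26
Round 4 (k=12): L=26 R=27
Round 5 (k=41): L=27 R=64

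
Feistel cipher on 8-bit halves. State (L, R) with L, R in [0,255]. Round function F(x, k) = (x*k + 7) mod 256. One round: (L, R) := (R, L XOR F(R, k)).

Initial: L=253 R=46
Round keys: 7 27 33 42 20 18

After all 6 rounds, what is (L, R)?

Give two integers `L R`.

Answer: 47 191

Derivation:
Round 1 (k=7): L=46 R=180
Round 2 (k=27): L=180 R=45
Round 3 (k=33): L=45 R=96
Round 4 (k=42): L=96 R=234
Round 5 (k=20): L=234 R=47
Round 6 (k=18): L=47 R=191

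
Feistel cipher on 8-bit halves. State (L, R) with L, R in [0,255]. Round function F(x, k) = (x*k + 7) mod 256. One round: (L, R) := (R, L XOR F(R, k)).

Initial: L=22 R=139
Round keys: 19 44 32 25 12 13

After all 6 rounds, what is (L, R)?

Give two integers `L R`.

Answer: 94 129

Derivation:
Round 1 (k=19): L=139 R=78
Round 2 (k=44): L=78 R=228
Round 3 (k=32): L=228 R=201
Round 4 (k=25): L=201 R=76
Round 5 (k=12): L=76 R=94
Round 6 (k=13): L=94 R=129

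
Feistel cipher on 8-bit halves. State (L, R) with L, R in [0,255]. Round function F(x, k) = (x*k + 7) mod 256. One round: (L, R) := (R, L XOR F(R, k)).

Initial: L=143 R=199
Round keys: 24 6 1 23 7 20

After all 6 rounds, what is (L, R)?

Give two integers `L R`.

Round 1 (k=24): L=199 R=32
Round 2 (k=6): L=32 R=0
Round 3 (k=1): L=0 R=39
Round 4 (k=23): L=39 R=136
Round 5 (k=7): L=136 R=152
Round 6 (k=20): L=152 R=111

Answer: 152 111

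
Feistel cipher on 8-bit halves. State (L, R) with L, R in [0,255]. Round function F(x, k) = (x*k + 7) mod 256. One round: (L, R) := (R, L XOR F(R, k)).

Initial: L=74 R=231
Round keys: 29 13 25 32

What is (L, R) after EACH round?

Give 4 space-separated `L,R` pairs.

Answer: 231,120 120,248 248,71 71,31

Derivation:
Round 1 (k=29): L=231 R=120
Round 2 (k=13): L=120 R=248
Round 3 (k=25): L=248 R=71
Round 4 (k=32): L=71 R=31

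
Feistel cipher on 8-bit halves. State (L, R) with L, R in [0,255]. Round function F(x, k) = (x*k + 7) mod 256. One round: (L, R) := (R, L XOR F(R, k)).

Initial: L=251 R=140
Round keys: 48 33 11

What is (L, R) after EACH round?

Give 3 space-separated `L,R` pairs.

Answer: 140,188 188,207 207,80

Derivation:
Round 1 (k=48): L=140 R=188
Round 2 (k=33): L=188 R=207
Round 3 (k=11): L=207 R=80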